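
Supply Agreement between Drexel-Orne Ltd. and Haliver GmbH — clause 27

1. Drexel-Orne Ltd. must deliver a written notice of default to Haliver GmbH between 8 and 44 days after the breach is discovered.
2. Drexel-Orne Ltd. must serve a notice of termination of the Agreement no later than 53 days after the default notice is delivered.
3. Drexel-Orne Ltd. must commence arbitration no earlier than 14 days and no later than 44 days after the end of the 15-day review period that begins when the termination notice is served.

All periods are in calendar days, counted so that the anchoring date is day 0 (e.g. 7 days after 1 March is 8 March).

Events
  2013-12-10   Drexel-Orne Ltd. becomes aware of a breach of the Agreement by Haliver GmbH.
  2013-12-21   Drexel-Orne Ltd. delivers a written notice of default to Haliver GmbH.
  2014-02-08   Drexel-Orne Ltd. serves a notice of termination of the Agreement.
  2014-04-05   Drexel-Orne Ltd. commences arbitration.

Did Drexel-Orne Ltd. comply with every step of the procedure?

Yes

Step 1 — 8 and 44 days from 2013-12-10 (when the breach is discovered) are 2013-12-18 and 2014-01-23 respectively; done 2013-12-21 — within the window.
Step 2 — counting 53 days from 2013-12-21 (when the default notice is delivered) gives a deadline of 2014-02-12; completed 2014-02-08, before the deadline.
Step 3 — 14 and 44 days from 2014-02-23 (end of the 15-day review period, which began when the termination notice is served on 2014-02-08) are 2014-03-09 and 2014-04-08 respectively; done 2014-04-05, which is between those dates.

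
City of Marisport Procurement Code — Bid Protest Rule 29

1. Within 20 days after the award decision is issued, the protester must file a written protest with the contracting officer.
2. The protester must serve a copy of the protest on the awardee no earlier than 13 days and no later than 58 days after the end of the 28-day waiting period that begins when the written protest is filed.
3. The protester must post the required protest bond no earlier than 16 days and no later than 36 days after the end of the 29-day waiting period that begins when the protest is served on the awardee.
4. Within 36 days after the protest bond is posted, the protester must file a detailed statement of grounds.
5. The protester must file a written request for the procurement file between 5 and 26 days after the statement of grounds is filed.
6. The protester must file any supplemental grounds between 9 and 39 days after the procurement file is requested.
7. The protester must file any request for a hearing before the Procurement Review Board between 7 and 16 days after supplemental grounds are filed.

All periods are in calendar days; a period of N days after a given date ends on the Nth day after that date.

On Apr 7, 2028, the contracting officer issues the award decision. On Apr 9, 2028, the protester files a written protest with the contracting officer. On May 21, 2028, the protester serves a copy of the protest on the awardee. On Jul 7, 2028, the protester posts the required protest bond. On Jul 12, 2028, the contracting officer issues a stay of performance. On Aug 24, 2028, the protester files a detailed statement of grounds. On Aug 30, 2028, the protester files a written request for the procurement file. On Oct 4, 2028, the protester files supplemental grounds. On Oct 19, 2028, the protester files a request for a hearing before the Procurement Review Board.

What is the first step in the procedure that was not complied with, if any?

(1) due by Apr 7, 2028 + 20 days = Apr 27, 2028; Apr 9, 2028 is within that limit.
(2) the permitted window runs from May 7, 2028 + 13 = May 20, 2028 to May 7, 2028 + 58 = Jul 4, 2028; done May 21, 2028, which is between those dates.
(3) the permitted window runs from Jun 19, 2028 + 16 = Jul 5, 2028 to Jun 19, 2028 + 36 = Jul 25, 2028; done Jul 7, 2028, which is between those dates.
(4) due by Jul 7, 2028 + 36 days = Aug 12, 2028; Aug 24, 2028 misses that deadline by 12 days.
That is the first point of non-compliance.

Step 4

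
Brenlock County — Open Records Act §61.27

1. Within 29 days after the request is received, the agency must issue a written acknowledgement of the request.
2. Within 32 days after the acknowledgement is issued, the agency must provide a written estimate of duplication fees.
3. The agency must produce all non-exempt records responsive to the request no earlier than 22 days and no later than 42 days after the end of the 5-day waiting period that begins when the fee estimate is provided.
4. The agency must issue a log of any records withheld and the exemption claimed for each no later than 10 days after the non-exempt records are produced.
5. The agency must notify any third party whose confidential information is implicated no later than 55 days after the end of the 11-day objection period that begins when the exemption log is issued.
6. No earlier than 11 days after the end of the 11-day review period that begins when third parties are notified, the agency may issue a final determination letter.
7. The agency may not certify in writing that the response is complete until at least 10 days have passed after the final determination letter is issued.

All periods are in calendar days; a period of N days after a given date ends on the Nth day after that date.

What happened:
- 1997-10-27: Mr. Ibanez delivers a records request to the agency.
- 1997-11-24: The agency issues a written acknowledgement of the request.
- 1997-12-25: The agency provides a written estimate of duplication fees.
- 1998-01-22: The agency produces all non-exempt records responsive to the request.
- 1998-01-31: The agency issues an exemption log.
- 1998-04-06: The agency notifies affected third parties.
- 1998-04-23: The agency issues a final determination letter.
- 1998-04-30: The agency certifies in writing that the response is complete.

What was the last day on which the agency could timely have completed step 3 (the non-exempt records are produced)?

1998-02-10

The fee estimate is provided on 1997-12-25; the 5-day waiting period therefore ends 1997-12-30, and step 3 runs from that date. The window is 22–42 days after 1997-12-30; it closes on 1998-02-10.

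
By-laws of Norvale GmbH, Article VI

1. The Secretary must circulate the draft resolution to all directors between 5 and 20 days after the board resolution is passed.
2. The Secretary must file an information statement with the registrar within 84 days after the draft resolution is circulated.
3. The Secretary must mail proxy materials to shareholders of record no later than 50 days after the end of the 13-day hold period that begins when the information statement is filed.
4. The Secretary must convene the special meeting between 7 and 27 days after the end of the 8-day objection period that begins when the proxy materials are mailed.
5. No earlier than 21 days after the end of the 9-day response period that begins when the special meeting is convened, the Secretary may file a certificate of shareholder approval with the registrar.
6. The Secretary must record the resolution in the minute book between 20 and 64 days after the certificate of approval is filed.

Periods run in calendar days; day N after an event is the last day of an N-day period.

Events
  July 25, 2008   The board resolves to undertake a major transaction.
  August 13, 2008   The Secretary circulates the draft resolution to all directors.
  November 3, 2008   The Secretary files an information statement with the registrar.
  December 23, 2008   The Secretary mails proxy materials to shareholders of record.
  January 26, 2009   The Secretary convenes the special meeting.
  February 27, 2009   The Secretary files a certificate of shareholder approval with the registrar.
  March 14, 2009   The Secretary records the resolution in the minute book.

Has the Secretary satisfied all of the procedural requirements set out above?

No

(1) the permitted window runs from July 25, 2008 + 5 = July 30, 2008 to July 25, 2008 + 20 = August 14, 2008; done August 13, 2008, which is between those dates.
(2) due by August 13, 2008 + 84 days = November 5, 2008; completed November 3, 2008, before the deadline.
(3) due by November 16, 2008 + 50 days = January 5, 2009; December 23, 2008 is within that limit.
(4) the permitted window runs from December 31, 2008 + 7 = January 7, 2009 to December 31, 2008 + 27 = January 27, 2009; January 26, 2009 falls inside that range.
(5) permitted from February 4, 2009 + 21 days = February 25, 2009 onward; done February 27, 2009 — permitted.
(6) the permitted window runs from February 27, 2009 + 20 = March 19, 2009 to February 27, 2009 + 64 = May 2, 2009; March 14, 2009 is 5 days too early.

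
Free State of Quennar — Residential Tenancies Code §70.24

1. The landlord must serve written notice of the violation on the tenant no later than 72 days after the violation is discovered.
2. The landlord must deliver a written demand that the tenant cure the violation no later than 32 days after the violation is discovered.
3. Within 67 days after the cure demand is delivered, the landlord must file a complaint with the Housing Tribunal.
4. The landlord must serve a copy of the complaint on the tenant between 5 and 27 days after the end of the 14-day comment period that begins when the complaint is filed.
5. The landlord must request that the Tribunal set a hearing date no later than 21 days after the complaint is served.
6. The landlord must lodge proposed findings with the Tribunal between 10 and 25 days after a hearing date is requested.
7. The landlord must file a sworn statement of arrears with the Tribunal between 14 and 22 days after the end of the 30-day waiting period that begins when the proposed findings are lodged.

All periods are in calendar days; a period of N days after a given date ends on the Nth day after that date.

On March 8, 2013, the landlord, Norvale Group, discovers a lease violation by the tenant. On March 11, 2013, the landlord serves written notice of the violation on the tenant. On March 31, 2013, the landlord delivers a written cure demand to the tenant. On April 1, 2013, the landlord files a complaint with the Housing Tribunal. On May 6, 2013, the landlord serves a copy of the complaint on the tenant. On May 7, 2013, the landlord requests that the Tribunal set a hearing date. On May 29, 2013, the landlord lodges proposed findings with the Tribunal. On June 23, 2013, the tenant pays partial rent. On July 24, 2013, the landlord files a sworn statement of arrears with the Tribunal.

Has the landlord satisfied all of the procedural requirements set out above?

Step 1: 72 days after March 8, 2013 (when the violation is discovered) is May 19, 2013; done March 11, 2013 — timely.
Step 2: 32 days after March 8, 2013 (when the violation is discovered) is April 9, 2013; completed March 31, 2013, before the deadline.
Step 3: 67 days after March 31, 2013 (when the cure demand is delivered) is June 6, 2013; done April 1, 2013 — timely.
Step 4: the window is 5–27 days after April 15, 2013 (end of the 14-day comment period, which began when the complaint is filed on April 1, 2013), so April 20, 2013 through May 12, 2013; done May 6, 2013 — within the window.
Step 5: 21 days after May 6, 2013 (when the complaint is served) is May 27, 2013; done May 7, 2013 — timely.
Step 6: the window is 10–25 days after May 7, 2013 (when a hearing date is requested), so May 17, 2013 through June 1, 2013; done May 29, 2013 — within the window.
Step 7: the window is 14–22 days after June 28, 2013 (end of the 30-day waiting period, which began when the proposed findings are lodged on May 29, 2013), so July 12, 2013 through July 20, 2013; July 24, 2013 is 4 days past the end of the window.

No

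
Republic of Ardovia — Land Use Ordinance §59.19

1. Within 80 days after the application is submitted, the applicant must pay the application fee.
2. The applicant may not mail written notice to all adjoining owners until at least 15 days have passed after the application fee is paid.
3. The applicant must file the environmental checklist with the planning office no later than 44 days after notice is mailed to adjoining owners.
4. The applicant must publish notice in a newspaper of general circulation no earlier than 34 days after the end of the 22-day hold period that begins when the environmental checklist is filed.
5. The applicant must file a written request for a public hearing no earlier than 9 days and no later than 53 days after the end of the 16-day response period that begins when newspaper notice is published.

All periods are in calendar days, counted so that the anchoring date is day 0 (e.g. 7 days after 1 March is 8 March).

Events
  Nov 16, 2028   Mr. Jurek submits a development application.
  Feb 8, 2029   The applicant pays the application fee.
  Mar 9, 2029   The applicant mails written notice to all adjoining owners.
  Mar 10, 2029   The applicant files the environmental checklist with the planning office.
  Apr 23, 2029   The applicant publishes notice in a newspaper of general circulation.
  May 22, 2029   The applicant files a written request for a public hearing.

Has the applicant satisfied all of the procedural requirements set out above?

No

Step 1: 80 days after Nov 16, 2028 (when the application is submitted) is Feb 4, 2029; not done until Feb 8, 2029, 4 days after the deadline.
The procedure was therefore not followed at step 1.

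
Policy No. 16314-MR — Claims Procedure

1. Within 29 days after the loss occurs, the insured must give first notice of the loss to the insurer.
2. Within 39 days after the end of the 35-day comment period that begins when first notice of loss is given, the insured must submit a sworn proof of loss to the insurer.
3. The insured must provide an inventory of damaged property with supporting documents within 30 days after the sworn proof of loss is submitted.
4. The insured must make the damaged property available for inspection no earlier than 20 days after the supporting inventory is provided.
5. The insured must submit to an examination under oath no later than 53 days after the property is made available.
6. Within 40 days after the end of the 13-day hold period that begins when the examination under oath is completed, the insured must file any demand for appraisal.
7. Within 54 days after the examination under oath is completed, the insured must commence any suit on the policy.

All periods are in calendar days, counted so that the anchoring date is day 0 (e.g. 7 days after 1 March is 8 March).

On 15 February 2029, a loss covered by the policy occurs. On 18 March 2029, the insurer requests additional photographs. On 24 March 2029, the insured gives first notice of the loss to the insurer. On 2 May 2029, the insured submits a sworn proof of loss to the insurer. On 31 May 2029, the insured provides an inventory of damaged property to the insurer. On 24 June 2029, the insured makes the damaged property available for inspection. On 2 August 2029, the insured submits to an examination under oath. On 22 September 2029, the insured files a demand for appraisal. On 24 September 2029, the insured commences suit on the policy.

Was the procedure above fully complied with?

No

(1) due by 15 February 2029 + 29 days = 16 March 2029; 24 March 2029 misses that deadline by 8 days.
The procedure was therefore not followed at step 1.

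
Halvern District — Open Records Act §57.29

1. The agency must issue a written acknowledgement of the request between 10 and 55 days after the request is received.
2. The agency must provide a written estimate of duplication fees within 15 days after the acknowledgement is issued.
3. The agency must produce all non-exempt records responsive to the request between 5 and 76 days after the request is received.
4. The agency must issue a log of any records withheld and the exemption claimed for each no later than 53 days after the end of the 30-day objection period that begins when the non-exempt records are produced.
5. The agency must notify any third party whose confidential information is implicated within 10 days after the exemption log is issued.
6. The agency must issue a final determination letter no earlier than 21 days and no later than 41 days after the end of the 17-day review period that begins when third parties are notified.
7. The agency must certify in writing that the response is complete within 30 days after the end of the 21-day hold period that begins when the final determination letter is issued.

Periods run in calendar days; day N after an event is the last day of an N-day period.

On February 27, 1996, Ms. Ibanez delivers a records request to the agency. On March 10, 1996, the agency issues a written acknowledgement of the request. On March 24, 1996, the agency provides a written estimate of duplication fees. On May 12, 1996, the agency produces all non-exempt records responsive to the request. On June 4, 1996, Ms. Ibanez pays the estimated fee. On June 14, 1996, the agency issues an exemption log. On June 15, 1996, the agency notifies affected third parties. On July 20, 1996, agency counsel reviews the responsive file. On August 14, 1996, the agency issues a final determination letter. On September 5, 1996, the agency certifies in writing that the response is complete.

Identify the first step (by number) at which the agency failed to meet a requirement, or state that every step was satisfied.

Step 1: the window is 10–55 days after February 27, 1996 (when the request is received), so March 8, 1996 through April 22, 1996; done March 10, 1996, which is between those dates.
Step 2: 15 days after March 10, 1996 (when the acknowledgement is issued) is March 25, 1996; completed March 24, 1996, before the deadline.
Step 3: the window is 5–76 days after February 27, 1996 (when the request is received), so March 3, 1996 through May 13, 1996; done May 12, 1996, which is between those dates.
Step 4: 53 days after June 11, 1996 (end of the 30-day objection period, which began when the non-exempt records are produced on May 12, 1996) is August 3, 1996; completed June 14, 1996, before the deadline.
Step 5: 10 days after June 14, 1996 (when the exemption log is issued) is June 24, 1996; done June 15, 1996 — timely.
Step 6: the window is 21–41 days after July 2, 1996 (end of the 17-day review period, which began when third parties are notified on June 15, 1996), so July 23, 1996 through August 12, 1996; done August 14, 1996 — 2 days after the window closed.
No need to go further; step 6 was not satisfied.

Step 6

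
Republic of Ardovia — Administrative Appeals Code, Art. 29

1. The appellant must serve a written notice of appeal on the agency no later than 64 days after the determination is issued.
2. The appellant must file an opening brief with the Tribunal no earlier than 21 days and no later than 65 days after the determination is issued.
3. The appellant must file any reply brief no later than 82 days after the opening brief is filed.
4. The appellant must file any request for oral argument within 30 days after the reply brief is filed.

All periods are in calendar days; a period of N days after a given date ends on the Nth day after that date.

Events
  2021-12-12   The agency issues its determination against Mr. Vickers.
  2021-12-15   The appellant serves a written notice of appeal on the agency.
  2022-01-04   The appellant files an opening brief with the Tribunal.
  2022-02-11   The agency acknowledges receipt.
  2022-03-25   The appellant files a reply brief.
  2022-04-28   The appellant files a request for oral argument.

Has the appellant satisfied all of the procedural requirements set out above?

No

Step 1 — counting 64 days from 2021-12-12 (when the determination is issued) gives a deadline of 2022-02-14; completed 2021-12-15, before the deadline.
Step 2 — 21 and 65 days from 2021-12-12 (when the determination is issued) are 2022-01-02 and 2022-02-15 respectively; 2022-01-04 falls inside that range.
Step 3 — counting 82 days from 2022-01-04 (when the opening brief is filed) gives a deadline of 2022-03-27; done 2022-03-25 — timely.
Step 4 — counting 30 days from 2022-03-25 (when the reply brief is filed) gives a deadline of 2022-04-24; not done until 2022-04-28, 4 days after the deadline.
Later steps need not be reached.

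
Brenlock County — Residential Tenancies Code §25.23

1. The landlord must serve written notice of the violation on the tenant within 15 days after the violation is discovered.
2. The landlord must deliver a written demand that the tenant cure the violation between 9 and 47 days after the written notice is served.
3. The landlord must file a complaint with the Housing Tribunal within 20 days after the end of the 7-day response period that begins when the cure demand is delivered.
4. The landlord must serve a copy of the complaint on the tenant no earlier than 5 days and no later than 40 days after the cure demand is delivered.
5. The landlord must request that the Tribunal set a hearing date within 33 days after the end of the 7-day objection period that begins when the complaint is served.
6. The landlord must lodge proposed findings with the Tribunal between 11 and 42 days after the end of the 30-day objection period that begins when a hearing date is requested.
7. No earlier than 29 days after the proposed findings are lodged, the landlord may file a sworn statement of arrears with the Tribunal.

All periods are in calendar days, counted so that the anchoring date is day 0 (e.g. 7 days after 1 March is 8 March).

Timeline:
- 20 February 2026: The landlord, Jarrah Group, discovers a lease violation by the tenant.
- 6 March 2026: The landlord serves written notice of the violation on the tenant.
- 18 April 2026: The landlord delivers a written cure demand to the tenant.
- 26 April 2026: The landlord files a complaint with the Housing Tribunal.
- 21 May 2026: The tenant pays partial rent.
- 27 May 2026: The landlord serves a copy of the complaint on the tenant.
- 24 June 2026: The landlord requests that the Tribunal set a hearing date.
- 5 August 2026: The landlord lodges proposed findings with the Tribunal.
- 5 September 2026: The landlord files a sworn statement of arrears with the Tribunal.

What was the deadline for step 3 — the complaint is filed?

15 May 2026

The cure demand is delivered on 18 April 2026; the 7-day response period therefore ends 25 April 2026, and step 3 runs from that date. 20 days after 25 April 2026 is 15 May 2026.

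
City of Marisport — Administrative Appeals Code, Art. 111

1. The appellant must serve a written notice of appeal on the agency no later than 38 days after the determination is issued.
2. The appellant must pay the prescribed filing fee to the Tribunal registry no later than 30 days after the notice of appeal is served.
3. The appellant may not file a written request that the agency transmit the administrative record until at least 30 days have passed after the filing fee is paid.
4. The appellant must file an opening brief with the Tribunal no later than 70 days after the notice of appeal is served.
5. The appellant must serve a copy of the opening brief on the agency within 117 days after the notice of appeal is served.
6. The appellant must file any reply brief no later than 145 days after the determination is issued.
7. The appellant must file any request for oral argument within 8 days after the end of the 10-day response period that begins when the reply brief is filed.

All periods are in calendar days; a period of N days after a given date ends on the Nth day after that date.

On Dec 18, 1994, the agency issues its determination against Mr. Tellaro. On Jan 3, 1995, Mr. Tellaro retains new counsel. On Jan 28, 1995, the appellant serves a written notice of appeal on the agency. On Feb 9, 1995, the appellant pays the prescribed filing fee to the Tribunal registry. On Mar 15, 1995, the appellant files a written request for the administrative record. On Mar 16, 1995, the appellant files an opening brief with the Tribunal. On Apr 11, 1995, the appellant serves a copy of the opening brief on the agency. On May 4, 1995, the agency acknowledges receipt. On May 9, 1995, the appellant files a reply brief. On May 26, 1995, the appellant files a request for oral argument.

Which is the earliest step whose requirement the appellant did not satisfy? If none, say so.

(1) due by Dec 18, 1994 + 38 days = Jan 25, 1995; Jan 28, 1995 misses that deadline by 3 days.

Step 1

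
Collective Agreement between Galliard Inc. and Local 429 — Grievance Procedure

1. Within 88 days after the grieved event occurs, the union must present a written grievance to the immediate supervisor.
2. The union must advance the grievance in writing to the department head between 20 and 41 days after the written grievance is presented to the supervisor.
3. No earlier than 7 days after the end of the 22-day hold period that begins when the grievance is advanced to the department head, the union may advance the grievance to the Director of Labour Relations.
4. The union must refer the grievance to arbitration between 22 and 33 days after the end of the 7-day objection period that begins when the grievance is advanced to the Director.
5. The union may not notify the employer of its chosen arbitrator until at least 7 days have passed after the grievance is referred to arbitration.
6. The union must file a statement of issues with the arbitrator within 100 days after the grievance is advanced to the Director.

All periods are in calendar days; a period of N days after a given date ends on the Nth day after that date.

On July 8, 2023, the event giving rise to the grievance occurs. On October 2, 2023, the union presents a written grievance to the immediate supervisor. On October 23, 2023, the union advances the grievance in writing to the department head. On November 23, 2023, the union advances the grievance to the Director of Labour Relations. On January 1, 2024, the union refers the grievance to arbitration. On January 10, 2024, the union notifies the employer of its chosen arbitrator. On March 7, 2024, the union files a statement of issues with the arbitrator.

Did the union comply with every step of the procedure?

No

(1) due by July 8, 2023 + 88 days = October 4, 2023; done October 2, 2023 — timely.
(2) the permitted window runs from October 2, 2023 + 20 = October 22, 2023 to October 2, 2023 + 41 = November 12, 2023; done October 23, 2023, which is between those dates.
(3) permitted from November 14, 2023 + 7 days = November 21, 2023 onward; November 23, 2023 is on or after that date.
(4) the permitted window runs from November 30, 2023 + 22 = December 22, 2023 to November 30, 2023 + 33 = January 2, 2024; done January 1, 2024, which is between those dates.
(5) permitted from January 1, 2024 + 7 days = January 8, 2024 onward; done January 10, 2024 — permitted.
(6) due by November 23, 2023 + 100 days = March 2, 2024; March 7, 2024 misses that deadline by 5 days.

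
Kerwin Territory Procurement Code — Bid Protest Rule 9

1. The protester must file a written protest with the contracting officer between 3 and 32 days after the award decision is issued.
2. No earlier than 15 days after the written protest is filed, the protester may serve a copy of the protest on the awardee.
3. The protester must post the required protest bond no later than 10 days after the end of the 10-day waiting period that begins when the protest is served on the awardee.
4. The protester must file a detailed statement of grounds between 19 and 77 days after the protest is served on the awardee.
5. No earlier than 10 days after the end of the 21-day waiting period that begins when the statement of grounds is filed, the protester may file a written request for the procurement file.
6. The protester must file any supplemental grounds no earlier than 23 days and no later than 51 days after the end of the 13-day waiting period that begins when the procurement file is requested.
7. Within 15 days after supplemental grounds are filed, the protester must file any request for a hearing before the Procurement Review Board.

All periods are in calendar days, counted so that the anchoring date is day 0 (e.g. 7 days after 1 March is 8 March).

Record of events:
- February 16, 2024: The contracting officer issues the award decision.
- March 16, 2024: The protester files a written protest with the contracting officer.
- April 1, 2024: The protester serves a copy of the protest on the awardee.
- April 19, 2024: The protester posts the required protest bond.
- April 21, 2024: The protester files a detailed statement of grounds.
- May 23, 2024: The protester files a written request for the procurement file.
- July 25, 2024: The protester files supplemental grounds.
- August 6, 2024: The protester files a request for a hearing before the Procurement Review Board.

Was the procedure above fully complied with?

(1) the permitted window runs from February 16, 2024 + 3 = February 19, 2024 to February 16, 2024 + 32 = March 19, 2024; March 16, 2024 falls inside that range.
(2) permitted from March 16, 2024 + 15 days = March 31, 2024 onward; April 1, 2024 is on or after that date.
(3) due by April 11, 2024 + 10 days = April 21, 2024; done April 19, 2024 — timely.
(4) the permitted window runs from April 1, 2024 + 19 = April 20, 2024 to April 1, 2024 + 77 = June 17, 2024; done April 21, 2024 — within the window.
(5) permitted from May 12, 2024 + 10 days = May 22, 2024 onward; May 23, 2024 is on or after that date.
(6) the permitted window runs from June 5, 2024 + 23 = June 28, 2024 to June 5, 2024 + 51 = July 26, 2024; done July 25, 2024, which is between those dates.
(7) due by July 25, 2024 + 15 days = August 9, 2024; done August 6, 2024 — timely.

Yes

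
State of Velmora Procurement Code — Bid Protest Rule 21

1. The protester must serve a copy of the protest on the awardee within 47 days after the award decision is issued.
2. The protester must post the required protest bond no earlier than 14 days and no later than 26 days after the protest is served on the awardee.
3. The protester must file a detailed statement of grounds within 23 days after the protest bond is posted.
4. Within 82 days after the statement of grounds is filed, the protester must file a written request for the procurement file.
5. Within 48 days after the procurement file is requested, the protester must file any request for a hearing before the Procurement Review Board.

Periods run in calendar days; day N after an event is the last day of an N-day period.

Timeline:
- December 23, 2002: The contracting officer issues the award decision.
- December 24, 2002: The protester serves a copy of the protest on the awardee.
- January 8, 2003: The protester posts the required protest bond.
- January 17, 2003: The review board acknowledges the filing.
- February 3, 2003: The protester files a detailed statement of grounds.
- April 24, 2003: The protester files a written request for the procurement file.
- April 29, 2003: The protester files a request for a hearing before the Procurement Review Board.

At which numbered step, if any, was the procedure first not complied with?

Step 3

Step 1 — counting 47 days from December 23, 2002 (when the award decision is issued) gives a deadline of February 8, 2003; completed December 24, 2002, before the deadline.
Step 2 — 14 and 26 days from December 24, 2002 (when the protest is served on the awardee) are January 7, 2003 and January 19, 2003 respectively; done January 8, 2003 — within the window.
Step 3 — counting 23 days from January 8, 2003 (when the protest bond is posted) gives a deadline of January 31, 2003; February 3, 2003 misses that deadline by 3 days.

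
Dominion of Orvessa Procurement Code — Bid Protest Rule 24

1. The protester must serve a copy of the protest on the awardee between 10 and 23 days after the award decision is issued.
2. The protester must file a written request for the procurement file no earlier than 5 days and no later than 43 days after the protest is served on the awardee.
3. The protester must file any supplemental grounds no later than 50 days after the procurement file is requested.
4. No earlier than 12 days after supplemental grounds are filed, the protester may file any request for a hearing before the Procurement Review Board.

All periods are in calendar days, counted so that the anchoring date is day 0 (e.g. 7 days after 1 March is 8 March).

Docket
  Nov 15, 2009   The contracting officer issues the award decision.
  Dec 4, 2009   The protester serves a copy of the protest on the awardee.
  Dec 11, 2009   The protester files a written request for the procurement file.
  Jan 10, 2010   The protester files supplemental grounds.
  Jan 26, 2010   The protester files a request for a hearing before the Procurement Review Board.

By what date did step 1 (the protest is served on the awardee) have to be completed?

Dec 8, 2009

Step 1 runs from Nov 15, 2009, when the award decision is issued. The window is 10–23 days after Nov 15, 2009; it closes on Dec 8, 2009.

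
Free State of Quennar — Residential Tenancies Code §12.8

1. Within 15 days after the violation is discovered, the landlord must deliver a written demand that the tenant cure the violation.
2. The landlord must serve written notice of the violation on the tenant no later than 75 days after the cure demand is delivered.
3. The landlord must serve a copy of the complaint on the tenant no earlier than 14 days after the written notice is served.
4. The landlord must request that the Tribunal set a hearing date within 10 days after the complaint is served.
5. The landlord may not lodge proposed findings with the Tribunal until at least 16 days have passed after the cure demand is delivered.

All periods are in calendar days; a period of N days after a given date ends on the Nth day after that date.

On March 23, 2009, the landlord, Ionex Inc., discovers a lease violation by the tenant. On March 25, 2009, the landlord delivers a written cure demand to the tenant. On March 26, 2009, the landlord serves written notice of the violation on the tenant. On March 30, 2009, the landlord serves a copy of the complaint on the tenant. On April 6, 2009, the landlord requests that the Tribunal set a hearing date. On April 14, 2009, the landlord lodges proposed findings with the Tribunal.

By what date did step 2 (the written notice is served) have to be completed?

Step 2 runs from March 25, 2009, when the cure demand is delivered. 75 days after March 25, 2009 is June 8, 2009.

June 8, 2009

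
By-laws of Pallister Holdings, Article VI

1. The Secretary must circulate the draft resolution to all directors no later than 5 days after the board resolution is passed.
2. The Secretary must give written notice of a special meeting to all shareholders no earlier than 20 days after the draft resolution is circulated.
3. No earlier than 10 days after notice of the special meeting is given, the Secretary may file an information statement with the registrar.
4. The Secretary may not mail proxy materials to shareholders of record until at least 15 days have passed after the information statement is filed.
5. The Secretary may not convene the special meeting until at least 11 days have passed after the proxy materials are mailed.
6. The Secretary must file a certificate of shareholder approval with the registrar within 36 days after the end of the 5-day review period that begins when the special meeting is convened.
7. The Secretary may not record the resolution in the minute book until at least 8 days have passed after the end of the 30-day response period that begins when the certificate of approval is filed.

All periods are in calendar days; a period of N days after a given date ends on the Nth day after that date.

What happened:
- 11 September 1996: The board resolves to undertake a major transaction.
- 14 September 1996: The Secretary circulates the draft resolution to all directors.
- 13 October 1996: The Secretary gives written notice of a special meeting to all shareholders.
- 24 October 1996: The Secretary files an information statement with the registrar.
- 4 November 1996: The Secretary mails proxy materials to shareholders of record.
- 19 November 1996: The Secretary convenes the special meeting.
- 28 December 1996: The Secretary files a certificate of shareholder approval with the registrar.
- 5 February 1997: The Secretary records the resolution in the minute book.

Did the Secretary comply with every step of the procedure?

Step 1: 5 days after 11 September 1996 (when the board resolution is passed) is 16 September 1996; completed 14 September 1996, before the deadline.
Step 2: the earliest permitted date is 20 days after 14 September 1996 (when the draft resolution is circulated), i.e. 4 October 1996; 13 October 1996 is on or after that date.
Step 3: the earliest permitted date is 10 days after 13 October 1996 (when notice of the special meeting is given), i.e. 23 October 1996; done 24 October 1996, after the minimum wait.
Step 4: the earliest permitted date is 15 days after 24 October 1996 (when the information statement is filed), i.e. 8 November 1996; done 4 November 1996 — 4 days too early.

No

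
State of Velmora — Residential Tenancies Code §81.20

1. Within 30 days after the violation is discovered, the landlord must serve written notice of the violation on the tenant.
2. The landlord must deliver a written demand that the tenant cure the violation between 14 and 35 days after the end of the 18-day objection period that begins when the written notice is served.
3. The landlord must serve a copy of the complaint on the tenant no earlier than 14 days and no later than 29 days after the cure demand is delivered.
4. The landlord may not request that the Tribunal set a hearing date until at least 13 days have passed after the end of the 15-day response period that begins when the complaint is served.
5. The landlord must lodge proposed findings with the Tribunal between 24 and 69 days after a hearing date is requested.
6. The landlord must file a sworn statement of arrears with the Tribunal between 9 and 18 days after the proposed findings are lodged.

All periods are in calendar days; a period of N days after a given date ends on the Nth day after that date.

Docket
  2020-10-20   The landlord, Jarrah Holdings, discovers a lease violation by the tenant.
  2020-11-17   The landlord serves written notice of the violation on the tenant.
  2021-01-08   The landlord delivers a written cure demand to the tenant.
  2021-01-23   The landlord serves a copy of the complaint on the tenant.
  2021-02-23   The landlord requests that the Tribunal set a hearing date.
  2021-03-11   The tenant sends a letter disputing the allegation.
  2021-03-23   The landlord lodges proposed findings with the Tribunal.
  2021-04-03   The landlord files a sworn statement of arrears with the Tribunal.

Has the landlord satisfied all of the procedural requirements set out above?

Yes

Step 1 — counting 30 days from 2020-10-20 (when the violation is discovered) gives a deadline of 2020-11-19; completed 2020-11-17, before the deadline.
Step 2 — 14 and 35 days from 2020-12-05 (end of the 18-day objection period, which began when the written notice is served on 2020-11-17) are 2020-12-19 and 2021-01-09 respectively; done 2021-01-08 — within the window.
Step 3 — 14 and 29 days from 2021-01-08 (when the cure demand is delivered) are 2021-01-22 and 2021-02-06 respectively; 2021-01-23 falls inside that range.
Step 4 — must wait 13 days from 2021-02-07 (end of the 15-day response period, which began when the complaint is served on 2021-01-23), so not before 2021-02-20; done 2021-02-23 — permitted.
Step 5 — 24 and 69 days from 2021-02-23 (when a hearing date is requested) are 2021-03-19 and 2021-05-03 respectively; 2021-03-23 falls inside that range.
Step 6 — 9 and 18 days from 2021-03-23 (when the proposed findings are lodged) are 2021-04-01 and 2021-04-10 respectively; 2021-04-03 falls inside that range.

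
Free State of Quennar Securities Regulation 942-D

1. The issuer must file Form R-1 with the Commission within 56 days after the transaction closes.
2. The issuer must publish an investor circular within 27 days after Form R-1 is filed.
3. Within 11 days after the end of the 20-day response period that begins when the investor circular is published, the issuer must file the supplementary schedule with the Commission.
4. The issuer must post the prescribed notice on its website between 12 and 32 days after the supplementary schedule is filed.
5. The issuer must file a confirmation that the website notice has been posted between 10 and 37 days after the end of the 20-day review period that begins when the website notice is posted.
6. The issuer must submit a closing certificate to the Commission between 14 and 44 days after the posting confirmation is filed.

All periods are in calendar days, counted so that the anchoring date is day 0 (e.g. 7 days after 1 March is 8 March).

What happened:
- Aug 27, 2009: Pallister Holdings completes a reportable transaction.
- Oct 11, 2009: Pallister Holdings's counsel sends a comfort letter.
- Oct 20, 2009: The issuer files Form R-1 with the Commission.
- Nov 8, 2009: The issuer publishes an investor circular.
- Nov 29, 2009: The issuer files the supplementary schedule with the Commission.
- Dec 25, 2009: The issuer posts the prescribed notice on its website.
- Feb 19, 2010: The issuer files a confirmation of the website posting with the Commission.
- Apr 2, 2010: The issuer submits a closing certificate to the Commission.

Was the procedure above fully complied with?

Yes

Step 1 — counting 56 days from Aug 27, 2009 (when the transaction closes) gives a deadline of Oct 22, 2009; done Oct 20, 2009 — timely.
Step 2 — counting 27 days from Oct 20, 2009 (when Form R-1 is filed) gives a deadline of Nov 16, 2009; Nov 8, 2009 is within that limit.
Step 3 — counting 11 days from Nov 28, 2009 (end of the 20-day response period, which began when the investor circular is published on Nov 8, 2009) gives a deadline of Dec 9, 2009; completed Nov 29, 2009, before the deadline.
Step 4 — 12 and 32 days from Nov 29, 2009 (when the supplementary schedule is filed) are Dec 11, 2009 and Dec 31, 2009 respectively; Dec 25, 2009 falls inside that range.
Step 5 — 10 and 37 days from Jan 14, 2010 (end of the 20-day review period, which began when the website notice is posted on Dec 25, 2009) are Jan 24, 2010 and Feb 20, 2010 respectively; Feb 19, 2010 falls inside that range.
Step 6 — 14 and 44 days from Feb 19, 2010 (when the posting confirmation is filed) are Mar 5, 2010 and Apr 4, 2010 respectively; Apr 2, 2010 falls inside that range.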